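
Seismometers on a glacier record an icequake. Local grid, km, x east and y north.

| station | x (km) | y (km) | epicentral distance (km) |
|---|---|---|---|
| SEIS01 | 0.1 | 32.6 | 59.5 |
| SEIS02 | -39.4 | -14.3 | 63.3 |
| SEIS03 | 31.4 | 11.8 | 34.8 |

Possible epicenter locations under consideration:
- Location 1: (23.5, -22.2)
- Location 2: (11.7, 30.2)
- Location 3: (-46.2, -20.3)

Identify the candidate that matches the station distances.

For each candidate, compare |candidate − station| to the reported distance:
Location 1: residuals SEIS01 0.1, SEIS02 0.1, SEIS03 0.1 → max 0.1 km
Location 2: residuals SEIS01 47.7, SEIS02 4.5, SEIS03 7.8 → max 47.7 km
Location 3: residuals SEIS01 10.8, SEIS02 54.2, SEIS03 49.2 → max 54.2 km
Only Location 1 has all residuals ≈ 0.

Location 1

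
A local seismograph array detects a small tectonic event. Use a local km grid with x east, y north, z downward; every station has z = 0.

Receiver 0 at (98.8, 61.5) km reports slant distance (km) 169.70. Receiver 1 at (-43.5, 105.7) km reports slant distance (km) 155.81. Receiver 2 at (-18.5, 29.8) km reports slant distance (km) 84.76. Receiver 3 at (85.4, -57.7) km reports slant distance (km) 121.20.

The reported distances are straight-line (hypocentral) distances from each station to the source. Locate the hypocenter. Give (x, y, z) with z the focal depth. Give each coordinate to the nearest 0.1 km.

(-27.8, -43.8, 41.0)

Each station gives a sphere (x−x_i)² + (y−y_i)² + z² = d_i² (stations at z=0).
Subtracting the Receiver 0 sphere from Receiver 1 and Receiver 2: z² cancels, leaving linear equations in x and y:
-284.6 x + 88.4 y = 4042.38
-234.6 x − 63.4 y = 9300.43
Solving: x ≈ -27.808, y ≈ -43.797 km (keep extra digits for the depth step; rounded: -27.8, -43.8).
Then from the Receiver 0 sphere: z² = 169.70² − (x − 98.8)² − (y − 61.5)² with x = -27.808, y = -43.797, so z ≈ 41.001 ≈ 41.0 km.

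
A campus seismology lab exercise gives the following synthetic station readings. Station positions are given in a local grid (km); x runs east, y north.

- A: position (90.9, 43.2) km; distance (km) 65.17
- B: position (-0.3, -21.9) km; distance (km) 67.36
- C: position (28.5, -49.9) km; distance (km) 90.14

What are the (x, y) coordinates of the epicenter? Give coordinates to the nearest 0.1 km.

x ≈ 25.8 km, y ≈ 40.2 km

Circle about each station: (x − 90.9)² + (y − 43.2)² = 65.17²; (x + 0.3)² + (y + 21.9)² = 67.36²; (x − 28.5)² + (y + 49.9)² = 90.14².
Subtracting the A equation from the B and C equations removes the quadratic terms:
-182.4 x − 130.2 y = -9939.59
-124.8 x − 186.2 y = -10704.88
Solving the 2×2 system: x ≈ 25.8, y ≈ 40.2 km.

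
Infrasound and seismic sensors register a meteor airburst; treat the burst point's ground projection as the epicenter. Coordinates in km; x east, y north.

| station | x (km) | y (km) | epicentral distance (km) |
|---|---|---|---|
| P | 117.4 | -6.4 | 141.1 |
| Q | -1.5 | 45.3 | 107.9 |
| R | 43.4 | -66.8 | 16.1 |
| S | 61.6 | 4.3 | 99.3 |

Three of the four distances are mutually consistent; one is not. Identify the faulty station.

Solve using three stations at a time. Using P, Q, S (subtract circle equations pairwise → linear system) gives (x, y) ≈ (-12.2, -62.0).
Distances from that point to each station vs reported:
  P: calculated 141.1 vs reported 141.1 → residual 0.0 km
  Q: calculated 107.8 vs reported 107.9 → residual 0.1 km
  R: calculated 55.8 vs reported 16.1 → residual 39.7 km
  S: calculated 99.2 vs reported 99.3 → residual 0.1 km
P, Q, S are mutually consistent (residuals ≈ 0); R is off by 39.7 km.

R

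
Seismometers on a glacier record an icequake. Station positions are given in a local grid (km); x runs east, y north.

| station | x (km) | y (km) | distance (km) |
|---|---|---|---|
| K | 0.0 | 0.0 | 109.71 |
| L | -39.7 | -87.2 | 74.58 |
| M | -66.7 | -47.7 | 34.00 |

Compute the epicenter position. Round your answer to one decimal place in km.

Circle about each station: x² + y² = 109.71²; (x + 39.7)² + (y + 87.2)² = 74.58²; (x + 66.7)² + (y + 47.7)² = 34.00².
Subtracting pairs of circle equations eliminates x²+y² and gives linear equations (the radical axes):
-79.4 x − 174.4 y = 15654.04
-133.4 x − 95.4 y = 17604.46
Solving the 2×2 system: x ≈ -100.5, y ≈ -44.0 km.

-100.5 km east, -44.0 km north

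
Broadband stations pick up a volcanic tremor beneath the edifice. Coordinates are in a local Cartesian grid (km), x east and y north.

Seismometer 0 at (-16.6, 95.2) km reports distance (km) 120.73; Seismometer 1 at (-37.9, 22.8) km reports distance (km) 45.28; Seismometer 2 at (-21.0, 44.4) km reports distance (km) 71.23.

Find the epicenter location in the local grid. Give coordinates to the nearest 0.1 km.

(-49.0, -21.1)

Circle about each station: (x + 16.6)² + (y − 95.2)² = 120.73²; (x + 37.9)² + (y − 22.8)² = 45.28²; (x + 21.0)² + (y − 44.4)² = 71.23².
Subtracting pairs of circle equations eliminates x²+y² and gives linear equations (the radical axes):
-42.6 x − 144.8 y = 5143.10
-8.8 x − 101.6 y = 2575.78
Solving the 2×2 system: x ≈ -49.0, y ≈ -21.1 km.
Check against Seismometer 0 (with the unrounded x, y): √((x + 16.6)²+(y − 95.2)²) = 120.73 ≈ 120.73 km. ✓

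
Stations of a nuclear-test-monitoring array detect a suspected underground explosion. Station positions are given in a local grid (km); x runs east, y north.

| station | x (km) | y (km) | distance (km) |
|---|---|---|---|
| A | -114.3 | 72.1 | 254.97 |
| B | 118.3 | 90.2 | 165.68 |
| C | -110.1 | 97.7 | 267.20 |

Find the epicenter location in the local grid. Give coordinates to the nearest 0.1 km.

Circle about each station: (x + 114.3)² + (y − 72.1)² = 254.97²; (x − 118.3)² + (y − 90.2)² = 165.68²; (x + 110.1)² + (y − 97.7)² = 267.20².
Subtracting the A equation from the B and C equations removes the quadratic terms:
465.2 x + 36.2 y = 41427.87
8.4 x + 51.2 y = -2981.74
Solving the 2×2 system: x ≈ 94.8, y ≈ -73.8 km.

94.8 km east, -73.8 km north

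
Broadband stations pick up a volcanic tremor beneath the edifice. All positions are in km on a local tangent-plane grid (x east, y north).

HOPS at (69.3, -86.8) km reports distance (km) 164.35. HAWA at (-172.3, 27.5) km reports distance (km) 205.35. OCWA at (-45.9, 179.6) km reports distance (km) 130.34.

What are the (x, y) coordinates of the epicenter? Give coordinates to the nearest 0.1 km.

x ≈ 28.1 km, y ≈ 72.3 km

Circle about each station: (x − 69.3)² + (y + 86.8)² = 164.35²; (x + 172.3)² + (y − 27.5)² = 205.35²; (x + 45.9)² + (y − 179.6)² = 130.34².
Subtracting the HOPS equation from the HAWA and OCWA equations removes the quadratic terms:
-483.2 x + 228.6 y = 2949.11
-230.4 x + 532.8 y = 32048.65
Solving the 2×2 system: x ≈ 28.1, y ≈ 72.3 km.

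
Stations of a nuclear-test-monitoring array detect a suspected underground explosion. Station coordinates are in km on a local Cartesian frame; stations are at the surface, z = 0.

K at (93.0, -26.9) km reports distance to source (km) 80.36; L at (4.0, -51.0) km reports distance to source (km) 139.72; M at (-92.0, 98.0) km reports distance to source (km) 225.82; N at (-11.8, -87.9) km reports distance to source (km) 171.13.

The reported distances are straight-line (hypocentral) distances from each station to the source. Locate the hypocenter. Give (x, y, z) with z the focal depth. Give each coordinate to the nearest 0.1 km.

(107.2, 15.3, 66.9)

Each station gives a sphere (x−x_i)² + (y−y_i)² + z² = d_i² (stations at z=0).
Subtracting the K sphere from L and M: z² cancels, leaving linear equations in x and y:
-178.0 x − 48.2 y = -19819.56
-370.0 x + 249.8 y = -35841.55
Solving: x ≈ 107.202, y ≈ 15.304 km (keep extra digits for the depth step; rounded: 107.2, 15.3).
Then from the K sphere: z² = 80.36² − (x − 93.0)² − (y + 26.9)² with x = 107.202, y = 15.304, so z ≈ 66.894 ≈ 66.9 km.
Check against N (with the unrounded solution): distance 171.14 ≈ 171.13 km. ✓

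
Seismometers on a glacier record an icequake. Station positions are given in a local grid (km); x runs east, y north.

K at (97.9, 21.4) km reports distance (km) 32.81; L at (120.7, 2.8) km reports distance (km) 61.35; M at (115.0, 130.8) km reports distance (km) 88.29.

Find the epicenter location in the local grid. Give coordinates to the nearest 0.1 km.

Circle about each station: (x − 97.9)² + (y − 21.4)² = 32.81²; (x − 120.7)² + (y − 2.8)² = 61.35²; (x − 115.0)² + (y − 130.8)² = 88.29².
Subtracting the K equation from the L and M equations removes the quadratic terms:
45.6 x − 37.2 y = 1846.63
34.2 x + 218.8 y = 13572.64
Solving the 2×2 system: x ≈ 80.8, y ≈ 49.4 km.

80.8 km east, 49.4 km north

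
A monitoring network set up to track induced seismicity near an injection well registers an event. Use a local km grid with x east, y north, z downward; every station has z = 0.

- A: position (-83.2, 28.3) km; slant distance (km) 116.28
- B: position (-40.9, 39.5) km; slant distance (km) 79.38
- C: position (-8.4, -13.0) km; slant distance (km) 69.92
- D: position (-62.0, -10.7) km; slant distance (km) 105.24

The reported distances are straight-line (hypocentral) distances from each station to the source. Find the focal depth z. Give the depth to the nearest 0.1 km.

depth ≈ 44.3 km

Each station gives a sphere (x−x_i)² + (y−y_i)² + z² = d_i² (stations at z=0).
Subtracting the A sphere from B and C: z² cancels, leaving linear equations in x and y:
84.6 x + 22.4 y = 2729.78
149.6 x − 82.6 y = 1148.66
Solving: x ≈ 24.297, y ≈ 30.100 km (keep extra digits for the depth step; rounded: 24.3, 30.1).
Then from the A sphere: z² = 116.28² − (x + 83.2)² − (y − 28.3)² with x = 24.297, y = 30.100, so z ≈ 44.297 ≈ 44.3 km.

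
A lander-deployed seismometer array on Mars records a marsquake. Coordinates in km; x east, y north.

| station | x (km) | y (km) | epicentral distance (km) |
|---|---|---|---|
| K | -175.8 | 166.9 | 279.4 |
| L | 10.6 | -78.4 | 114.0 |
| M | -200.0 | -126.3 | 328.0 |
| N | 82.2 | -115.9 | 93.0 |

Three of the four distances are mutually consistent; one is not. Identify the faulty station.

K

Solve using three stations at a time. Using L, M, N (subtract circle equations pairwise → linear system) gives (x, y) ≈ (113.0, -28.0).
Distances from that point to each station vs reported:
  K: calculated 348.4 vs reported 279.4 → residual 69.0 km
  L: calculated 114.1 vs reported 114.0 → residual 0.1 km
  M: calculated 328.0 vs reported 328.0 → residual 0.0 km
  N: calculated 93.1 vs reported 93.0 → residual 0.1 km
L, M, N are mutually consistent (residuals ≈ 0); K is off by 69.0 km.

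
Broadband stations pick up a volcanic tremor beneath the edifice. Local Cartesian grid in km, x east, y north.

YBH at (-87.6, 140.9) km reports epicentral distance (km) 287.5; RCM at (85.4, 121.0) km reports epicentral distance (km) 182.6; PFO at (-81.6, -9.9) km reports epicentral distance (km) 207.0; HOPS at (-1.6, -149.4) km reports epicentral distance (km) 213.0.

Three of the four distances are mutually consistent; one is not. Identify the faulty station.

Solve using three stations at a time. Using YBH, RCM, PFO (subtract circle equations pairwise → linear system) gives (x, y) ≈ (119.6, -58.4).
Distances from that point to each station vs reported:
  YBH: calculated 287.5 vs reported 287.5 → residual 0.0 km
  RCM: calculated 182.6 vs reported 182.6 → residual 0.0 km
  PFO: calculated 207.0 vs reported 207.0 → residual 0.0 km
  HOPS: calculated 151.6 vs reported 213.0 → residual 61.4 km
YBH, RCM, PFO are mutually consistent (residuals ≈ 0); HOPS is off by 61.4 km.

HOPS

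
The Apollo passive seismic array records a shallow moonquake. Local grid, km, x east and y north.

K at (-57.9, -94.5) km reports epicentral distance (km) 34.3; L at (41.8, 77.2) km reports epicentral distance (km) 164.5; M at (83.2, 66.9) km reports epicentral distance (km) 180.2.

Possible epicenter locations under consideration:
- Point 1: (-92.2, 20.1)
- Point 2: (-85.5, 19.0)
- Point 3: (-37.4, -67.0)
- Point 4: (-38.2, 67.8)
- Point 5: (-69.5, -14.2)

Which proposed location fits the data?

Point 3

For each candidate, compare |candidate − station| to the reported distance:
Point 1: residuals K 85.3, L 18.8, M 1.3 → max 85.3 km
Point 2: residuals K 82.5, L 24.5, M 4.8 → max 82.5 km
Point 3: residuals K 0.0, L 0.0, M 0.0 → max 0.0 km
Point 4: residuals K 129.2, L 83.9, M 58.8 → max 129.2 km
Point 5: residuals K 46.8, L 20.5, M 7.3 → max 46.8 km
Only Point 3 has all residuals ≈ 0.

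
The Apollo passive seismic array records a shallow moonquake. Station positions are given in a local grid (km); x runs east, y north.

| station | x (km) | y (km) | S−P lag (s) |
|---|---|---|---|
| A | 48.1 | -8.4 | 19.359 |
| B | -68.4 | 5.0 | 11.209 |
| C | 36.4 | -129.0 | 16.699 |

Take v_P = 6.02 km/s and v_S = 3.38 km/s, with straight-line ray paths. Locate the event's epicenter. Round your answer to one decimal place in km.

x ≈ -82.7 km, y ≈ -80.2 km

Distance from S−P lag: d = Δt · v_P v_S / (v_P − v_S) = Δt · (6.02·3.38)/(6.02−3.38) ≈ 7.7074·Δt.
So d_A = 149.21, d_B = 86.39, d_C = 128.71 km.
Circle about each station: (x − 48.1)² + (y + 8.4)² = 149.21²; (x + 68.4)² + (y − 5.0)² = 86.39²; (x − 36.4)² + (y + 129.0)² = 128.71².
Subtracting pairs of circle equations eliminates x²+y² and gives linear equations (the radical axes):
-233.0 x + 26.8 y = 17119.78
-23.4 x − 241.2 y = 21279.15
Solving the 2×2 system: x ≈ -82.7, y ≈ -80.2 km.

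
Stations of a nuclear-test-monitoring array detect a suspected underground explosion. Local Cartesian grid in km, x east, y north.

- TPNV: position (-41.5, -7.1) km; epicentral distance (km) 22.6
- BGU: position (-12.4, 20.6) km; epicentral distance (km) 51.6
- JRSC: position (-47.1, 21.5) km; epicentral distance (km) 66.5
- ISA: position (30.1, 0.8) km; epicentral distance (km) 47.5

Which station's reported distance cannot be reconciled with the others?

Solve using three stations at a time. Using BGU, JRSC, ISA (subtract circle equations pairwise → linear system) gives (x, y) ≈ (-5.7, -30.9).
Distances from that point to each station vs reported:
  TPNV: calculated 42.9 vs reported 22.6 → residual 20.3 km
  BGU: calculated 51.9 vs reported 51.6 → residual 0.3 km
  JRSC: calculated 66.7 vs reported 66.5 → residual 0.2 km
  ISA: calculated 47.8 vs reported 47.5 → residual 0.3 km
BGU, JRSC, ISA are mutually consistent (residuals ≈ 0); TPNV is off by 20.3 km.

TPNV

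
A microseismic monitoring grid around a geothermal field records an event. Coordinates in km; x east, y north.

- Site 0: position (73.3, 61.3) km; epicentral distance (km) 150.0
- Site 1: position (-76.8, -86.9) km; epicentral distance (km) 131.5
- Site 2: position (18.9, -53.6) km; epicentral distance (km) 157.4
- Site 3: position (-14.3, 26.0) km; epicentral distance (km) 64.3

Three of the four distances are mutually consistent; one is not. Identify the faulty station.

Solve using three stations at a time. Using Site 0, Site 1, Site 3 (subtract circle equations pairwise → linear system) gives (x, y) ≈ (-75.7, 44.5).
Distances from that point to each station vs reported:
  Site 0: calculated 149.9 vs reported 150.0 → residual 0.1 km
  Site 1: calculated 131.4 vs reported 131.5 → residual 0.1 km
  Site 2: calculated 136.3 vs reported 157.4 → residual 21.1 km
  Site 3: calculated 64.1 vs reported 64.3 → residual 0.2 km
Site 0, Site 1, Site 3 are mutually consistent (residuals ≈ 0); Site 2 is off by 21.1 km.

Site 2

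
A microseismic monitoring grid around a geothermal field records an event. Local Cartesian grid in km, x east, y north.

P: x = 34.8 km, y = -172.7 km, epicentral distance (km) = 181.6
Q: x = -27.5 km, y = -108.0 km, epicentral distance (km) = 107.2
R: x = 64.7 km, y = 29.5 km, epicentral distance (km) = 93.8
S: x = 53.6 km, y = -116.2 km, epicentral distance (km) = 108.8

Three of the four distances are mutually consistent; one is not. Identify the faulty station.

S

Solve using three stations at a time. Using P, Q, R (subtract circle equations pairwise → linear system) gives (x, y) ≈ (-24.0, -0.9).
Distances from that point to each station vs reported:
  P: calculated 181.6 vs reported 181.6 → residual 0.0 km
  Q: calculated 107.2 vs reported 107.2 → residual 0.0 km
  R: calculated 93.7 vs reported 93.8 → residual 0.1 km
  S: calculated 139.0 vs reported 108.8 → residual 30.2 km
P, Q, R are mutually consistent (residuals ≈ 0); S is off by 30.2 km.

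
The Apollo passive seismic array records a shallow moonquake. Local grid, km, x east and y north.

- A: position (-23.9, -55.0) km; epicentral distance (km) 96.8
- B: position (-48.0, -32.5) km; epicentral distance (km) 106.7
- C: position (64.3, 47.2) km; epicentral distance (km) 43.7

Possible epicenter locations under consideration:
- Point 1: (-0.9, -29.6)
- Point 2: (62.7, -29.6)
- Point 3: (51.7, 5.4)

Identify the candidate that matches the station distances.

Point 3

For each candidate, compare |candidate − station| to the reported distance:
Point 1: residuals A 62.5, B 59.5, C 57.0 → max 62.5 km
Point 2: residuals A 6.6, B 4.0, C 33.1 → max 33.1 km
Point 3: residuals A 0.0, B 0.0, C 0.0 → max 0.0 km
Only Point 3 has all residuals ≈ 0.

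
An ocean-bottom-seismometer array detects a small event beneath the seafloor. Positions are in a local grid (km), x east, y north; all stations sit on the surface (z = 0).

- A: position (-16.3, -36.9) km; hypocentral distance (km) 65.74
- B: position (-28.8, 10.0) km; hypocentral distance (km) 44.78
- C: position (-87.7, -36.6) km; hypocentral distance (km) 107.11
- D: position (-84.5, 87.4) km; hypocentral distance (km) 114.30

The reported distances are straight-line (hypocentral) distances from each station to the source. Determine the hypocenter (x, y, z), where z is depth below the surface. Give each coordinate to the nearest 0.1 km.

Each station gives a sphere (x−x_i)² + (y−y_i)² + z² = d_i² (stations at z=0).
Subtracting the A sphere from B and C: z² cancels, leaving linear equations in x and y:
-25.0 x + 93.8 y = 1618.64
-142.8 x + 0.6 y = 252.75
Solving: x ≈ -1.699, y ≈ 16.803 km (keep extra digits for the depth step; rounded: -1.7, 16.8).
Then from the A sphere: z² = 65.74² − (x + 16.3)² − (y + 36.9)² with x = -1.699, y = 16.803, so z ≈ 34.994 ≈ 35.0 km.

x ≈ -1.7 km, y ≈ 16.8 km, depth ≈ 35.0 km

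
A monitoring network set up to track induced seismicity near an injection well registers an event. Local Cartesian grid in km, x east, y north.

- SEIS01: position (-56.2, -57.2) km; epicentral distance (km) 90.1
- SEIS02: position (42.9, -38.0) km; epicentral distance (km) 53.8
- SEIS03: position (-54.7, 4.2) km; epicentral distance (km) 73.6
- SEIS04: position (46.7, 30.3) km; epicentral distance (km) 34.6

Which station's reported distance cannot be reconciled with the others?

SEIS01

Solve using three stations at a time. Using SEIS02, SEIS03, SEIS04 (subtract circle equations pairwise → linear system) gives (x, y) ≈ (18.7, 10.0).
Distances from that point to each station vs reported:
  SEIS01: calculated 100.6 vs reported 90.1 → residual 10.5 km
  SEIS02: calculated 53.8 vs reported 53.8 → residual 0.0 km
  SEIS03: calculated 73.6 vs reported 73.6 → residual 0.0 km
  SEIS04: calculated 34.6 vs reported 34.6 → residual 0.0 km
SEIS02, SEIS03, SEIS04 are mutually consistent (residuals ≈ 0); SEIS01 is off by 10.5 km.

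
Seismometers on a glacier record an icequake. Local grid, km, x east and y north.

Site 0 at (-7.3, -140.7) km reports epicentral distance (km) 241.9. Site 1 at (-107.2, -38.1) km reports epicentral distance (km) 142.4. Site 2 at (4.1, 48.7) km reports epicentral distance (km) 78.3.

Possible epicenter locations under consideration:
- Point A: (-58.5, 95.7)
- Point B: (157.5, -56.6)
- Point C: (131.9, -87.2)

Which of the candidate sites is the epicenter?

Point A

For each candidate, compare |candidate − station| to the reported distance:
Point A: residuals Site 0 0.0, Site 1 0.0, Site 2 0.0 → max 0.0 km
Point B: residuals Site 0 56.9, Site 1 122.9, Site 2 107.8 → max 122.9 km
Point C: residuals Site 0 92.8, Site 1 101.7, Site 2 108.3 → max 108.3 km
Only Point A has all residuals ≈ 0.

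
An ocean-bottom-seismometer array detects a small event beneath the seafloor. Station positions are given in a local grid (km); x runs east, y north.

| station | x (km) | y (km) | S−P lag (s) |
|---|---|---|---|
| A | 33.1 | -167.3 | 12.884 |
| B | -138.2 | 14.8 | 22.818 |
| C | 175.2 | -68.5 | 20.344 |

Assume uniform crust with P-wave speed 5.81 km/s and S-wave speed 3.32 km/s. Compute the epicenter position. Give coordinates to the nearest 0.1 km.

Distance from S−P lag: d = Δt · v_P v_S / (v_P − v_S) = Δt · (5.81·3.32)/(5.81−3.32) ≈ 7.7467·Δt.
So d_A = 99.81, d_B = 176.76, d_C = 157.60 km.
Circle about each station: (x − 33.1)² + (y + 167.3)² = 99.81²; (x + 138.2)² + (y − 14.8)² = 176.76²; (x − 175.2)² + (y + 68.5)² = 157.60².
Subtracting pairs of circle equations eliminates x²+y² and gives linear equations (the radical axes):
-342.6 x + 364.2 y = -31048.68
284.2 x + 197.6 y = -8573.33
Solving the 2×2 system: x ≈ 17.6, y ≈ -68.7 km.

17.6 km east, -68.7 km north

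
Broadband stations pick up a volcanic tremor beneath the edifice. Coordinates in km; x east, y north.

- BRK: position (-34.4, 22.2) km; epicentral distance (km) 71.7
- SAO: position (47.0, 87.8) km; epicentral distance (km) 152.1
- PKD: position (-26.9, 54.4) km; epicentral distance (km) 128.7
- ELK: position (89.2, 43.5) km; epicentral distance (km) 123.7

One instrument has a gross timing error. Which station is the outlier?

BRK

Solve using three stations at a time. Using SAO, PKD, ELK (subtract circle equations pairwise → linear system) gives (x, y) ≈ (26.1, -62.8).
Distances from that point to each station vs reported:
  BRK: calculated 104.3 vs reported 71.7 → residual 32.6 km
  SAO: calculated 152.0 vs reported 152.1 → residual 0.1 km
  PKD: calculated 128.6 vs reported 128.7 → residual 0.1 km
  ELK: calculated 123.6 vs reported 123.7 → residual 0.1 km
SAO, PKD, ELK are mutually consistent (residuals ≈ 0); BRK is off by 32.6 km.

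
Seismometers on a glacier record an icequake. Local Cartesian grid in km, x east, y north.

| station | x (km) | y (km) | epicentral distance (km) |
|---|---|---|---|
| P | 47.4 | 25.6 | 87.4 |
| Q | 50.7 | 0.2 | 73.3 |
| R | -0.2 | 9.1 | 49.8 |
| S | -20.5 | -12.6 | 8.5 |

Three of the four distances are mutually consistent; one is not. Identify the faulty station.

Solve using three stations at a time. Using P, Q, R (subtract circle equations pairwise → linear system) gives (x, y) ≈ (-10.9, -39.5).
Distances from that point to each station vs reported:
  P: calculated 87.4 vs reported 87.4 → residual 0.0 km
  Q: calculated 73.3 vs reported 73.3 → residual 0.0 km
  R: calculated 49.8 vs reported 49.8 → residual 0.0 km
  S: calculated 28.6 vs reported 8.5 → residual 20.1 km
P, Q, R are mutually consistent (residuals ≈ 0); S is off by 20.1 km.

S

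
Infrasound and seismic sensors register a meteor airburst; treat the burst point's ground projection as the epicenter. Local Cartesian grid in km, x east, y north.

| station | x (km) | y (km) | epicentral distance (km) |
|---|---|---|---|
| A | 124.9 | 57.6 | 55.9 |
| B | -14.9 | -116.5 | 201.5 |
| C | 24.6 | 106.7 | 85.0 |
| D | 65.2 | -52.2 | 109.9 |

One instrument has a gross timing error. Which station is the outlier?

Solve using three stations at a time. Using B, C, D (subtract circle equations pairwise → linear system) gives (x, y) ≈ (91.7, 54.5).
Distances from that point to each station vs reported:
  A: calculated 33.3 vs reported 55.9 → residual 22.6 km
  B: calculated 201.5 vs reported 201.5 → residual 0.0 km
  C: calculated 85.1 vs reported 85.0 → residual 0.1 km
  D: calculated 109.9 vs reported 109.9 → residual 0.0 km
B, C, D are mutually consistent (residuals ≈ 0); A is off by 22.6 km.

A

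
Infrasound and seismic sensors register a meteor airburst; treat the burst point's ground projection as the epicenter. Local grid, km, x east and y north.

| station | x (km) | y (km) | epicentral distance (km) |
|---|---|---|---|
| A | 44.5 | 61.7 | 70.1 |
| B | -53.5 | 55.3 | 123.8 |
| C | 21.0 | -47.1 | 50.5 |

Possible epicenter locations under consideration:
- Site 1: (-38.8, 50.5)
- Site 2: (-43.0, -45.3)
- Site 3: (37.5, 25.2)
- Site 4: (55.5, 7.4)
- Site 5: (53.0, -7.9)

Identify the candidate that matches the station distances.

For each candidate, compare |candidate − station| to the reported distance:
Site 1: residuals A 13.9, B 108.3, C 64.0 → max 108.3 km
Site 2: residuals A 68.1, B 22.7, C 13.5 → max 68.1 km
Site 3: residuals A 32.9, B 28.0, C 23.7 → max 32.9 km
Site 4: residuals A 14.7, B 4.7, C 14.0 → max 14.7 km
Site 5: residuals A 0.0, B 0.0, C 0.1 → max 0.1 km
Only Site 5 has all residuals ≈ 0.

Site 5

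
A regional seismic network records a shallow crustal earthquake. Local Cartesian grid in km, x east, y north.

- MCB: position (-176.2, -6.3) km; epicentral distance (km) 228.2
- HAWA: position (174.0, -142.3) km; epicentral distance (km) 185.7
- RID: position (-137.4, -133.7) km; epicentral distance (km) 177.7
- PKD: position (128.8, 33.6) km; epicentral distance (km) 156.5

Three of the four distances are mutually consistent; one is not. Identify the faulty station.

HAWA

Solve using three stations at a time. Using MCB, RID, PKD (subtract circle equations pairwise → linear system) gives (x, y) ≈ (35.3, -91.9).
Distances from that point to each station vs reported:
  MCB: calculated 228.2 vs reported 228.2 → residual 0.0 km
  HAWA: calculated 147.5 vs reported 185.7 → residual 38.2 km
  RID: calculated 177.7 vs reported 177.7 → residual 0.0 km
  PKD: calculated 156.5 vs reported 156.5 → residual 0.0 km
MCB, RID, PKD are mutually consistent (residuals ≈ 0); HAWA is off by 38.2 km.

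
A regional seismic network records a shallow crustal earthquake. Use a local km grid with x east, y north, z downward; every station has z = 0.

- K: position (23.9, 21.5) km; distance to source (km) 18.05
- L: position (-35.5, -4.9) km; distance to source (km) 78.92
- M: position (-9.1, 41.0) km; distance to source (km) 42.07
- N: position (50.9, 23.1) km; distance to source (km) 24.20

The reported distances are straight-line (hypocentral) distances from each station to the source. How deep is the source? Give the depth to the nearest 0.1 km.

Each station gives a sphere (x−x_i)² + (y−y_i)² + z² = d_i² (stations at z=0).
Subtracting the K sphere from L and M: z² cancels, leaving linear equations in x and y:
-118.8 x − 52.8 y = -5651.76
-66.0 x + 39.0 y = -713.73
Solving: x ≈ 31.794, y ≈ 35.504 km (keep extra digits for the depth step; rounded: 31.8, 35.5).
Then from the K sphere: z² = 18.05² − (x − 23.9)² − (y − 21.5)² with x = 31.794, y = 35.504, so z ≈ 8.208 ≈ 8.2 km.

z ≈ 8.2 km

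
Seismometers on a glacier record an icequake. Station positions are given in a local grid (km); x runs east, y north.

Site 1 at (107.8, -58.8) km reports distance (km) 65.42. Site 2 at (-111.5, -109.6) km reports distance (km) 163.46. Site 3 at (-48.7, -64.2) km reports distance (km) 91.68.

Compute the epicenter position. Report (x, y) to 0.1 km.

(42.5, -54.8)

Circle about each station: (x − 107.8)² + (y + 58.8)² = 65.42²; (x + 111.5)² + (y + 109.6)² = 163.46²; (x + 48.7)² + (y + 64.2)² = 91.68².
Subtracting pairs of circle equations eliminates x²+y² and gives linear equations (the radical axes):
-438.6 x − 101.6 y = -13073.27
-313.0 x − 10.8 y = -12710.40
Solving the 2×2 system: x ≈ 42.5, y ≈ -54.8 km.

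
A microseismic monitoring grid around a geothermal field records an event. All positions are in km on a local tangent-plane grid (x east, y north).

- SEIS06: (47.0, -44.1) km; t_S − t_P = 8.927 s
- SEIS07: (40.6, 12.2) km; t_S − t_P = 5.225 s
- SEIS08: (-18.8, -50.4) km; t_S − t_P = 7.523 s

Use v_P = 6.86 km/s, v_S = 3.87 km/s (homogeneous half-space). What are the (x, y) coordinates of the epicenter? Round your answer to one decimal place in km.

-5.7 km east, 15.1 km north

Distance from S−P lag: d = Δt · v_P v_S / (v_P − v_S) = Δt · (6.86·3.87)/(6.86−3.87) ≈ 8.8790·Δt.
So d_SEIS06 = 79.26, d_SEIS07 = 46.39, d_SEIS08 = 66.80 km.
Circle about each station: (x − 47.0)² + (y + 44.1)² = 79.26²; (x − 40.6)² + (y − 12.2)² = 46.39²; (x + 18.8)² + (y + 50.4)² = 66.80².
Subtracting the SEIS06 equation from the SEIS07 and SEIS08 equations removes the quadratic terms:
-12.8 x + 112.6 y = 1773.51
-131.6 x − 12.6 y = 559.70
Solving the 2×2 system: x ≈ -5.7, y ≈ 15.1 km.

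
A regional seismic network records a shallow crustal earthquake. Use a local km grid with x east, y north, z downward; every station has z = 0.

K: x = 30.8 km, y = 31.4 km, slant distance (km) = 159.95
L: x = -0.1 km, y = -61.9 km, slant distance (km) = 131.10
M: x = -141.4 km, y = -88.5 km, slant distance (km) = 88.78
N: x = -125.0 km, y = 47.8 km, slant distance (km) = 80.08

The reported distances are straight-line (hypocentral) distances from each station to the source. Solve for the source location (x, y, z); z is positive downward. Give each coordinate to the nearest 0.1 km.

Each station gives a sphere (x−x_i)² + (y−y_i)² + z² = d_i² (stations at z=0).
Subtracting the K sphere from L and M: z² cancels, leaving linear equations in x and y:
-61.8 x − 186.6 y = 10293.81
-344.4 x − 239.8 y = 43593.72
Solving: x ≈ -114.594, y ≈ -17.213 km (keep extra digits for the depth step; rounded: -114.6, -17.2).
Then from the K sphere: z² = 159.95² − (x − 30.8)² − (y − 31.4)² with x = -114.594, y = -17.213, so z ≈ 45.622 ≈ 45.6 km.
Check against N (with the unrounded solution): distance 80.10 ≈ 80.08 km. ✓

(-114.6, -17.2, 45.6)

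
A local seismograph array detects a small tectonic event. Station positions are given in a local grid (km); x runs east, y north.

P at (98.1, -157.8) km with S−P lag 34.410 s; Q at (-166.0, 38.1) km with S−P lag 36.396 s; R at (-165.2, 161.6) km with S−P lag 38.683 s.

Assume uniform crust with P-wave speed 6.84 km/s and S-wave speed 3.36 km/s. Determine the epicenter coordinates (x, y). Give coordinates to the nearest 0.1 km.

Distance from S−P lag: d = Δt · v_P v_S / (v_P − v_S) = Δt · (6.84·3.36)/(6.84−3.36) ≈ 6.6041·Δt.
So d_P = 227.25, d_Q = 240.36, d_R = 255.47 km.
Circle about each station: (x − 98.1)² + (y + 157.8)² = 227.25²; (x + 166.0)² + (y − 38.1)² = 240.36²; (x + 165.2)² + (y − 161.6)² = 255.47².
Subtracting the P equation from the Q and R equations removes the quadratic terms:
-528.2 x + 391.8 y = -11647.21
-526.6 x + 638.8 y = 5258.79
Solving the 2×2 system: x ≈ 72.5, y ≈ 68.0 km.

72.5 km east, 68.0 km north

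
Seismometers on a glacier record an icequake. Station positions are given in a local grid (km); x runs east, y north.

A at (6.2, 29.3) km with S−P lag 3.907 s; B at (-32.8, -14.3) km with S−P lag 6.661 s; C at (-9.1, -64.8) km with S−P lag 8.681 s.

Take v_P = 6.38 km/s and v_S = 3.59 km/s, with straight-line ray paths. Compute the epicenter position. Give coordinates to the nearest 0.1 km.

Distance from S−P lag: d = Δt · v_P v_S / (v_P − v_S) = Δt · (6.38·3.59)/(6.38−3.59) ≈ 8.2094·Δt.
So d_A = 32.07, d_B = 54.68, d_C = 71.27 km.
Circle about each station: (x − 6.2)² + (y − 29.3)² = 32.07²; (x + 32.8)² + (y + 14.3)² = 54.68²; (x + 9.1)² + (y + 64.8)² = 71.27².
Subtracting pairs of circle equations eliminates x²+y² and gives linear equations (the radical axes):
-78.0 x − 87.2 y = -1578.02
-30.6 x − 188.2 y = -666.01
Solving the 2×2 system: x ≈ 19.9, y ≈ 0.3 km.

(19.9, 0.3)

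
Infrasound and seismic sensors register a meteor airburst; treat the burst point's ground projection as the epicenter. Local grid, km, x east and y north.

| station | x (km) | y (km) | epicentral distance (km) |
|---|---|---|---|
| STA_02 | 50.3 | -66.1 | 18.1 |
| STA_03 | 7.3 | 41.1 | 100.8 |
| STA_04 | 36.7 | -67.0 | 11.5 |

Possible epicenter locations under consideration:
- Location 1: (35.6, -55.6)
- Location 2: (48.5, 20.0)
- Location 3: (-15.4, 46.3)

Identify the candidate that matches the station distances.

For each candidate, compare |candidate − station| to the reported distance:
Location 1: residuals STA_02 0.0, STA_03 0.0, STA_04 0.0 → max 0.0 km
Location 2: residuals STA_02 68.0, STA_03 54.5, STA_04 76.3 → max 76.3 km
Location 3: residuals STA_02 112.1, STA_03 77.5, STA_04 113.2 → max 113.2 km
Only Location 1 has all residuals ≈ 0.

Location 1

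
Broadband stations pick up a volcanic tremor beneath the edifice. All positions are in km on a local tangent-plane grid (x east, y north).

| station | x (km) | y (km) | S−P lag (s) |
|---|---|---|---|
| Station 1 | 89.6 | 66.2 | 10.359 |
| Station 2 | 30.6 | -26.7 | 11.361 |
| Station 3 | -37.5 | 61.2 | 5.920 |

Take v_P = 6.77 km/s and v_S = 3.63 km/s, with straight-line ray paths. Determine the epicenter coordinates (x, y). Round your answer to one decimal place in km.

Distance from S−P lag: d = Δt · v_P v_S / (v_P − v_S) = Δt · (6.77·3.63)/(6.77−3.63) ≈ 7.8265·Δt.
So d_Station 1 = 81.07, d_Station 2 = 88.92, d_Station 3 = 46.33 km.
Circle about each station: (x − 89.6)² + (y − 66.2)² = 81.07²; (x − 30.6)² + (y + 26.7)² = 88.92²; (x + 37.5)² + (y − 61.2)² = 46.33².
Subtracting pairs of circle equations eliminates x²+y² and gives linear equations (the radical axes):
-118.0 x − 185.8 y = -12095.77
-254.2 x − 10.0 y = -2833.03
Solving the 2×2 system: x ≈ 8.8, y ≈ 59.5 km.

8.8 km east, 59.5 km north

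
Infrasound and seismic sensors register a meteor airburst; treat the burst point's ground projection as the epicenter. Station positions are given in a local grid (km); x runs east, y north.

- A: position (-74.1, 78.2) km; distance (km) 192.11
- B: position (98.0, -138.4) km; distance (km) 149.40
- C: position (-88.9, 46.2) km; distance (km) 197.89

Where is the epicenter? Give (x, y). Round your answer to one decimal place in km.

(105.8, 10.8)

Circle about each station: (x + 74.1)² + (y − 78.2)² = 192.11²; (x − 98.0)² + (y + 138.4)² = 149.40²; (x + 88.9)² + (y − 46.2)² = 197.89².
Subtracting the A equation from the B and C equations removes the quadratic terms:
344.2 x − 433.2 y = 31738.40
-29.6 x − 64.0 y = -3822.60
Solving the 2×2 system: x ≈ 105.8, y ≈ 10.8 km.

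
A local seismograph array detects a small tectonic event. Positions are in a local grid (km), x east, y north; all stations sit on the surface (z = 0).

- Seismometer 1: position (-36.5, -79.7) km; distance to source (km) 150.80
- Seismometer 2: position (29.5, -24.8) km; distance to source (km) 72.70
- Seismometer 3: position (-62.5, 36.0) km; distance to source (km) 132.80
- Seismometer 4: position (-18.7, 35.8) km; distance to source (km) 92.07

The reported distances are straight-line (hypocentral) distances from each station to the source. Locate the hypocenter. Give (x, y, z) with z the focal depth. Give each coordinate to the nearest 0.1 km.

Each station gives a sphere (x−x_i)² + (y−y_i)² + z² = d_i² (stations at z=0).
Subtracting the Seismometer 1 sphere from Seismometer 2 and Seismometer 3: z² cancels, leaving linear equations in x and y:
132.0 x + 109.8 y = 11256.30
-52.0 x + 231.4 y = 2622.71
Solving: x ≈ 63.902, y ≈ 25.694 km (keep extra digits for the depth step; rounded: 63.9, 25.7).
Then from the Seismometer 1 sphere: z² = 150.80² − (x + 36.5)² − (y + 79.7)² with x = 63.902, y = 25.694, so z ≈ 39.398 ≈ 39.4 km.

x ≈ 63.9 km, y ≈ 25.7 km, depth ≈ 39.4 km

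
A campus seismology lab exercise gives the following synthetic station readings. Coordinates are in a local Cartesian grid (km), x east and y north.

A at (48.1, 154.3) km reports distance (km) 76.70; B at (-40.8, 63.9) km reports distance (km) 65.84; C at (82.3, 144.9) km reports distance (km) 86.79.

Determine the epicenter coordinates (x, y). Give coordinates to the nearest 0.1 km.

(22.5, 82.0)

Circle about each station: (x − 48.1)² + (y − 154.3)² = 76.70²; (x + 40.8)² + (y − 63.9)² = 65.84²; (x − 82.3)² + (y − 144.9)² = 86.79².
Subtracting pairs of circle equations eliminates x²+y² and gives linear equations (the radical axes):
-177.8 x − 180.8 y = -18826.27
68.4 x − 18.8 y = -2.41
Solving the 2×2 system: x ≈ 22.5, y ≈ 82.0 km.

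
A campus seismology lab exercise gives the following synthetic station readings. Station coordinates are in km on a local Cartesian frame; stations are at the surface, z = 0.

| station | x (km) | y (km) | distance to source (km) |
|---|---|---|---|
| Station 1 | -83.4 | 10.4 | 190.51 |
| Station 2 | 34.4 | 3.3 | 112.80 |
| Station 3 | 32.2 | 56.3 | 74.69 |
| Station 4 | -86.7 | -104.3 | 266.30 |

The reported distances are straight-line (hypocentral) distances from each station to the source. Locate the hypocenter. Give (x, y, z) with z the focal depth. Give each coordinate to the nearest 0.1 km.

x ≈ 81.1 km, y ≈ 99.2 km, depth ≈ 36.7 km

Each station gives a sphere (x−x_i)² + (y−y_i)² + z² = d_i² (stations at z=0).
Subtracting the Station 1 sphere from Station 2 and Station 3: z² cancels, leaving linear equations in x and y:
235.6 x − 14.2 y = 17700.75
231.2 x + 91.8 y = 27858.27
Solving: x ≈ 81.109, y ≈ 99.192 km (keep extra digits for the depth step; rounded: 81.1, 99.2).
Then from the Station 1 sphere: z² = 190.51² − (x + 83.4)² − (y − 10.4)² with x = 81.109, y = 99.192, so z ≈ 36.699 ≈ 36.7 km.
Check against Station 4 (with the unrounded solution): distance 266.30 ≈ 266.30 km. ✓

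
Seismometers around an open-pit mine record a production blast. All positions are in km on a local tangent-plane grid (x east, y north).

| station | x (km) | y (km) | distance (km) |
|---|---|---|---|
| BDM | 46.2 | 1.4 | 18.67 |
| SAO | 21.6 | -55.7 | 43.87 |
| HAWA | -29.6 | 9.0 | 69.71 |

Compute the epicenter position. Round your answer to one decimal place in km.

Circle about each station: (x − 46.2)² + (y − 1.4)² = 18.67²; (x − 21.6)² + (y + 55.7)² = 43.87²; (x + 29.6)² + (y − 9.0)² = 69.71².
Subtracting the BDM equation from the SAO and HAWA equations removes the quadratic terms:
-49.2 x − 114.2 y = -143.36
-151.6 x + 15.2 y = -5690.16
Solving the 2×2 system: x ≈ 36.1, y ≈ -14.3 km.

x ≈ 36.1 km, y ≈ -14.3 km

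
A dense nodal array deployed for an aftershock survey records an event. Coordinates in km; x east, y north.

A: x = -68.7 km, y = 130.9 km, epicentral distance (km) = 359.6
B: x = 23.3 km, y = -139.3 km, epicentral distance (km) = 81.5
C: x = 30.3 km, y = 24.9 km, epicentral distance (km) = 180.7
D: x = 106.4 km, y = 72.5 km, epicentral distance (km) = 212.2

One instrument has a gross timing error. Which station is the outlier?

A

Solve using three stations at a time. Using B, C, D (subtract circle equations pairwise → linear system) gives (x, y) ≈ (104.9, -139.7).
Distances from that point to each station vs reported:
  A: calculated 321.5 vs reported 359.6 → residual 38.1 km
  B: calculated 81.6 vs reported 81.5 → residual 0.1 km
  C: calculated 180.7 vs reported 180.7 → residual 0.0 km
  D: calculated 212.2 vs reported 212.2 → residual 0.0 km
B, C, D are mutually consistent (residuals ≈ 0); A is off by 38.1 km.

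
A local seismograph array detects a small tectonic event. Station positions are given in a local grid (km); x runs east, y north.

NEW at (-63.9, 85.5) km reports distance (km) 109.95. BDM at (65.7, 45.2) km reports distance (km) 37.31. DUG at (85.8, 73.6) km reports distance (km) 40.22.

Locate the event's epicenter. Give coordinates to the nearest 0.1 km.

x ≈ 45.7 km, y ≈ 76.7 km

Circle about each station: (x + 63.9)² + (y − 85.5)² = 109.95²; (x − 65.7)² + (y − 45.2)² = 37.31²; (x − 85.8)² + (y − 73.6)² = 40.22².
Subtracting pairs of circle equations eliminates x²+y² and gives linear equations (the radical axes):
259.2 x − 80.6 y = 5663.04
299.4 x − 23.8 y = 11856.49
Solving the 2×2 system: x ≈ 45.7, y ≈ 76.7 km.
Check against NEW (with the unrounded x, y): √((x + 63.9)²+(y − 85.5)²) = 109.95 ≈ 109.95 km. ✓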